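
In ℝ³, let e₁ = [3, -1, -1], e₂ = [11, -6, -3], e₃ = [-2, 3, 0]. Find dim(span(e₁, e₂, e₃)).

2

Row-reduce the 3×3 matrix with these as rows.
Exactly 2 pivots survive; hence the rank is 2.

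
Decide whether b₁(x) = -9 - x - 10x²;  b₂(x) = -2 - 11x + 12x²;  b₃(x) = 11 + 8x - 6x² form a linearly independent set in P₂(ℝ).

linearly independent

Write each element as a coordinate vector in ℝ³ using {1, x, x²}.
The matrix [b₁|b₂|b₃] has determinant -900.
A nonzero determinant means the columns are linearly independent.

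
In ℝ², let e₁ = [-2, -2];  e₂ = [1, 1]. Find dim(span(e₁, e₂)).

Row-reduce the 2×2 matrix with these as rows.
Exactly 1 pivot survives; hence the rank is 1.

dim = 1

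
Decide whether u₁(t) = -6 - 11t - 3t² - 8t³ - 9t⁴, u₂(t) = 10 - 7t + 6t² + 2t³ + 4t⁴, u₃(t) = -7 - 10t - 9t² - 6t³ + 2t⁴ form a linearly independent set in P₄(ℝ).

Write each element as a coordinate vector in ℝ⁵ using {1, t, …, t⁴}.
Row-reduce the matrix whose columns are u₁, u₂, u₃.
The reduction yields 3 nonzero rows, so the rank is 3.
Since rank = 3 (the number of vectors), the set is linearly independent.

linearly independent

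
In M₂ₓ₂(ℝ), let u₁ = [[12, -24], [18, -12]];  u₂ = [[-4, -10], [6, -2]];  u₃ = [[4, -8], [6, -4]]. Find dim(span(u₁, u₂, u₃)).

2

Pass to coordinate vectors with respect to the basis {E₁₁, E₁₂, E₂₁, E₂₂}.
Put the 4×3 matrix [u₁|u₂|u₃] into echelon form.
Reduction leaves 2 leading entries, giving rank 2.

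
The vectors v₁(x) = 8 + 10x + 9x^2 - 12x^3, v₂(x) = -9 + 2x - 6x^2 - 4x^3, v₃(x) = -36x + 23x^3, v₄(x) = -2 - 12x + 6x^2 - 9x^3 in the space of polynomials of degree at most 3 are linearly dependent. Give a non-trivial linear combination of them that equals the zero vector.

2v₁ + 2v₂ + v₃ - v₄ = 0

Pass to coordinate vectors relative to the basis {1, x, …, x^3}.
Set up α₁v₁ + … + α₄v₄ = 0 and solve the homogeneous system.
The free variable yields coefficients (2, 2, 1, -1) (any nonzero multiple also works).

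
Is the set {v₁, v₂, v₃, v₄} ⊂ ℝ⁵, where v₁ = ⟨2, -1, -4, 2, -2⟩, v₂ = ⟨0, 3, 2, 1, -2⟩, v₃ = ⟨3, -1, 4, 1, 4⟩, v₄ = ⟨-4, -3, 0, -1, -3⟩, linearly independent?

linearly independent

Place the vectors as rows of a 4×5 matrix and reduce to echelon form.
The reduction yields 4 nonzero rows, so the rank is 4.
Since rank = 4 (the number of vectors), the set is linearly independent.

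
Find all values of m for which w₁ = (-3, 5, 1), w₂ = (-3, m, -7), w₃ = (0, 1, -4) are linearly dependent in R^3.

Dependence holds iff the 3×3 matrix [w₁ w₂ w₃] is singular.
Expanding, det = 12*m - 84.
Solving 12*m - 84 = 0 yields m = 7.

m = 7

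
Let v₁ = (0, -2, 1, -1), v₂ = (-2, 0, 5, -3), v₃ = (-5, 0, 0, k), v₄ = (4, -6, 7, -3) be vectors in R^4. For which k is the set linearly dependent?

The set is linearly dependent precisely when det[v₁; v₂; v₃; v₄] = 0.
Expanding, det = 56*k + 120.
Setting this to zero gives k = -15/7.

k = -15/7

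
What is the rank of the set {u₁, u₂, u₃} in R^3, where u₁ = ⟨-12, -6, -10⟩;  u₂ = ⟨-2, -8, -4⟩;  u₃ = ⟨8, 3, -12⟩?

3

Form the matrix with u₁, u₂, u₃ as columns and reduce.
Reduction leaves 3 leading entries, giving rank 3.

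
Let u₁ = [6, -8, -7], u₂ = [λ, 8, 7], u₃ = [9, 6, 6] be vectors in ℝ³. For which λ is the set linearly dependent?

λ = -6

The set is linearly dependent precisely when det[u₁; u₂; u₃] = 0.
The determinant works out to 6*λ + 36.
Setting this to zero gives λ = -6.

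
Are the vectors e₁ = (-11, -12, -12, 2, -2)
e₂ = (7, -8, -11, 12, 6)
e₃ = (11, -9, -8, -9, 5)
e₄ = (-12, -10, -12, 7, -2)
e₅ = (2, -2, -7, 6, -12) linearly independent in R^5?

linearly independent

Place the vectors as rows of a 5×5 matrix and reduce to echelon form.
The reduction yields 5 nonzero rows, so the rank is 5.
Since rank = 5 (the number of vectors), the set is linearly independent.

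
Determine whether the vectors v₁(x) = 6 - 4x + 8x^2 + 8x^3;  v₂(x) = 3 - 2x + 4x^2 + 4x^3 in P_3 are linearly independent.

Write each element as a coordinate vector in ℝ⁴ using {1, x, …, x^3}.
One vector is a scalar multiple of another, so the set is dependent.

linearly dependent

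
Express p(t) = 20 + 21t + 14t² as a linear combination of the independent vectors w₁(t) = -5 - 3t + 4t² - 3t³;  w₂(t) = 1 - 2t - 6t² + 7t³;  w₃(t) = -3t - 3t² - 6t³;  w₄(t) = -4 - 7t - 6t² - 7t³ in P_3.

p = -w₁ - w₂ + 4w₃ - 4w₄

Identify each element with its coordinate vector in ℝ⁴ via {1, t, …, t³}.
Solve the system with w₁, w₂, w₃, w₄ as columns and p as the right-hand side.
Row-reducing the augmented matrix gives the unique coefficients (c₁, …, c₄) = (-1, -1, 4, -4).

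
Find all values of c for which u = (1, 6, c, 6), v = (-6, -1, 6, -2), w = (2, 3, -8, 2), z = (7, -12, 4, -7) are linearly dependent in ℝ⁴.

c = 9/2

The vectors are dependent exactly when the determinant of the matrix with rows u, v, w, z vanishes.
Expanding, det = 44*c - 198.
Solving 44*c - 198 = 0 yields c = 9/2.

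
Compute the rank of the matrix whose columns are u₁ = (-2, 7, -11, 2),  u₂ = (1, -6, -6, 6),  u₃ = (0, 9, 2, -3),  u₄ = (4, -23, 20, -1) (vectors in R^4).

Apply Gaussian elimination to the matrix whose rows are u₁, u₂, u₃, u₄.
Reduction leaves 3 leading entries, giving rank 3.

rank 3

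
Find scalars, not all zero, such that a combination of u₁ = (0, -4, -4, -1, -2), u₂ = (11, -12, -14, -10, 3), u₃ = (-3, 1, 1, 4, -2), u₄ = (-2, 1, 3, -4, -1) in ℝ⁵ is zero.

2u₁ - u₂ - 3u₃ - u₄ = 0

Solve the homogeneous system with u₁, u₂, u₃, u₄ as columns by row-reducing the coefficient matrix.
The free variable yields coefficients (2, -1, -3, -1) (any nonzero multiple also works).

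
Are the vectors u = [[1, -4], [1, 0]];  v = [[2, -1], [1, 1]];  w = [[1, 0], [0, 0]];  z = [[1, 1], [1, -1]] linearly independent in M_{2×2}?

Write each element as a coordinate vector in ℝ⁴ using {E₁₁, E₁₂, E₂₁, E₂₂}.
Place the vectors as rows of a 4×4 matrix and reduce to echelon form.
The reduction yields 4 nonzero rows, so the rank is 4.
Since rank = 4 (the number of vectors), the set is linearly independent.

linearly independent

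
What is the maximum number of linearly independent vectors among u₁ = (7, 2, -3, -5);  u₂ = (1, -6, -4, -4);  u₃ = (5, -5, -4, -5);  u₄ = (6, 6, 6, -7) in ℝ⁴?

Apply Gaussian elimination to the matrix whose rows are u₁, u₂, u₃, u₄.
The echelon form has 4 nonzero rows, so the rank is 4.

4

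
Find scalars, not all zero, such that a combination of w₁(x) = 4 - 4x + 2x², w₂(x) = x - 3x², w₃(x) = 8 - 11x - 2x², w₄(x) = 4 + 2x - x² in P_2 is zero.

Write each element as a vector in ℝ³ using {1, x, x²}.
Solve the homogeneous system with w₁, w₂, w₃, w₄ as columns by row-reducing the coefficient matrix.
One solution (up to scaling) is (3, 3, -1, -1).

3w₁ + 3w₂ - w₃ - w₄ = 0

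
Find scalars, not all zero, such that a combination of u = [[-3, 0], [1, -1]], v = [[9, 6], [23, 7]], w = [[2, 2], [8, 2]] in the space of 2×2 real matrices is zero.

Write each element as a vector in ℝ⁴ using {E₁₁, E₁₂, E₂₁, E₂₂}.
Write the vectors as columns of a matrix and find a nonzero vector in its null space.
A generator of the null space is (1, 1, -3).

u + v - 3w = 0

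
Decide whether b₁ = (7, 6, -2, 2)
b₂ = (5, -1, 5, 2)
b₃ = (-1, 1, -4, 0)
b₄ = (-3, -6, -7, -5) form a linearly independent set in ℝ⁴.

linearly independent

The matrix [b₁|b₂|b₃|b₄] has determinant -555.
A nonzero determinant means the columns are linearly independent.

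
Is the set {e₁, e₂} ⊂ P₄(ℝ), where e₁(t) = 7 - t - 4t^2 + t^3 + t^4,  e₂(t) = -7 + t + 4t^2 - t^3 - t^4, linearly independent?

linearly dependent

Write each element as a coordinate vector in ℝ⁵ using {1, t, …, t^4}.
Row-reduce the matrix whose columns are e₁, e₂.
The reduction yields 1 nonzero row, so the rank is 1.
Since rank 1 < 2, the set is linearly dependent.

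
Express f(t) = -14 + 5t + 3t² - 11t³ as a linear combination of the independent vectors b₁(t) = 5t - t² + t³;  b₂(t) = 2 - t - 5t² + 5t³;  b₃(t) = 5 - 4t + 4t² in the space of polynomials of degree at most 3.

Work in coordinates with respect to the standard basis {1, t, …, t³}.
Write f = a₁b₁ + … + a₃b₃ and equate components.
Row-reducing the augmented matrix gives the unique coefficients (a₁, a₂, a₃) = (-1, -2, -2).

f = -b₁ - 2b₂ - 2b₃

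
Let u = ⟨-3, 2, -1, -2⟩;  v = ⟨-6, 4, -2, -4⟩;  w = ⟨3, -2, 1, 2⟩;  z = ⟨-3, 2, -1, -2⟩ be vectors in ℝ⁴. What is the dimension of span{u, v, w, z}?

Form the matrix with u, v, w, z as columns and reduce.
Reduction leaves 1 leading entry, giving rank 1.

dim = 1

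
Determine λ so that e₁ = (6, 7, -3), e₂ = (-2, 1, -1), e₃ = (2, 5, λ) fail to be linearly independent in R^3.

Dependence holds iff the 3×3 matrix [e₁ e₂ e₃] is singular.
Cofactor expansion gives det = 20*λ + 52.
Solving 20*λ + 52 = 0 yields λ = -13/5.

λ = -13/5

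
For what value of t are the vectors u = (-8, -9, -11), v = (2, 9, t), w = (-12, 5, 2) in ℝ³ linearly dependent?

t = 19/2

Dependence holds iff the 3×3 matrix [u v w] is singular.
Cofactor expansion gives det = 148*t - 1406.
This vanishes exactly when t = 19/2.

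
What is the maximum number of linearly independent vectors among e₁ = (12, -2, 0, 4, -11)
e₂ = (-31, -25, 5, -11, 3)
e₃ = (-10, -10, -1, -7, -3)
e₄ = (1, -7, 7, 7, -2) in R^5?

Row-reduce the 4×5 matrix with these as rows.
Reduction leaves 3 leading entries, giving rank 3.

3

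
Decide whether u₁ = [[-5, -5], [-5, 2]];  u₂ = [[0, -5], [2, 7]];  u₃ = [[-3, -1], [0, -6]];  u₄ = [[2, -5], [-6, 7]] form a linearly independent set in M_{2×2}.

linearly independent

Take coordinates with respect to the standard basis {E₁₁, E₁₂, E₂₁, E₂₂}.
The matrix [u₁|u₂|u₃|u₄] has determinant -1378.
A nonzero determinant means the columns are linearly independent.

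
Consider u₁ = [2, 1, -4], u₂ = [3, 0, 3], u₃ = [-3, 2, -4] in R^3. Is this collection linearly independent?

The matrix [u₁|u₂|u₃] has determinant -33.
A nonzero determinant means the columns are linearly independent.

linearly independent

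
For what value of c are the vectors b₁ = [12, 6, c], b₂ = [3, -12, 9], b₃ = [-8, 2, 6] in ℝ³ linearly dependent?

c = -18

The vectors are dependent exactly when the determinant of the matrix with rows b₁, b₂, b₃ vanishes.
Expanding, det = -90*c - 1620.
Solving -90*c - 1620 = 0 yields c = -18.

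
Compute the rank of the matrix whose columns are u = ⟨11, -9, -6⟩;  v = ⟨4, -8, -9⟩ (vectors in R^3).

2

Put the 3×2 matrix [u|v] into echelon form.
Exactly 2 pivots survive; hence the rank is 2.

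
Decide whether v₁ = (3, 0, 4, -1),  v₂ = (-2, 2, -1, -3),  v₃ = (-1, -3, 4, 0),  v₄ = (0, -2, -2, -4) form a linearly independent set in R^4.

linearly independent

Row-reduce the matrix whose columns are v₁, v₂, v₃, v₄.
The reduction yields 4 nonzero rows, so the rank is 4.
Since rank = 4 (the number of vectors), the set is linearly independent.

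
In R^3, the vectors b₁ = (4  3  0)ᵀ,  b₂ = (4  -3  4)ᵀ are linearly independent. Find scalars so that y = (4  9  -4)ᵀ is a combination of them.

y = 2b₁ - b₂

Solve the system with b₁, b₂ as columns and y as the right-hand side.
Back-substitution yields (α₁, α₂) = (2, -1).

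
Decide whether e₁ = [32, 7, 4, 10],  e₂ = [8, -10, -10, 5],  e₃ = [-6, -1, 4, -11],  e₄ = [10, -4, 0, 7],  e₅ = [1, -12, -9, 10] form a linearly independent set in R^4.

linearly dependent

There are 5 vectors in a 4-dimensional space, so they cannot be linearly independent.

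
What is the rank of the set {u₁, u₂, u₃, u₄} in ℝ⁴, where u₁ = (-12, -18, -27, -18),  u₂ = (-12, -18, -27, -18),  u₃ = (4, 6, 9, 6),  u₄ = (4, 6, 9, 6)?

1

Row-reduce the 4×4 matrix with these as rows.
There is 1 pivot column, so rank = 1.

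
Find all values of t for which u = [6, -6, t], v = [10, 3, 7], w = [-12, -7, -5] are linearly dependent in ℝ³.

Dependence holds iff the 3×3 matrix [u v w] is singular.
Expanding, det = 408 - 34*t.
This vanishes exactly when t = 12.

t = 12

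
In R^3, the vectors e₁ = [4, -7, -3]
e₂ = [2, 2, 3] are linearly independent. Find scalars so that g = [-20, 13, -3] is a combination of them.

Since e₁, e₂ are independent, the coefficients expressing g are uniquely determined by a linear system.
The system has the unique solution (c₁, c₂) = (-3, -4).

g = -3e₁ - 4e₂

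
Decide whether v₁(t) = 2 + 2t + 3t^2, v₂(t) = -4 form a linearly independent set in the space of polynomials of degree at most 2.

Take coordinates with respect to the standard basis {1, t, t^2}.
Place the vectors as rows of a 2×3 matrix and reduce to echelon form.
The reduction yields 2 nonzero rows, so the rank is 2.
Since rank = 2 (the number of vectors), the set is linearly independent.

linearly independent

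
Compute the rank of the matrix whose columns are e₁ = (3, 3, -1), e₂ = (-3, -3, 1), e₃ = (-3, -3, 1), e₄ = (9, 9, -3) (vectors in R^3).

Row-reduce the 4×3 matrix with these as rows.
There is 1 pivot column, so rank = 1.
(With 4 elements in a 3-dimensional space the rank is at most 3.)

1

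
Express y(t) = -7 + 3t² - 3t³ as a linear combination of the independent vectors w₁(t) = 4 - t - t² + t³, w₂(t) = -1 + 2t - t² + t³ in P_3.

y = -2w₁ - w₂

Work in coordinates with respect to the standard basis {1, t, …, t³}.
Set up the augmented matrix [w₁ | w₂ | y] and row-reduce.
Back-substitution yields (α₁, α₂) = (-2, -1).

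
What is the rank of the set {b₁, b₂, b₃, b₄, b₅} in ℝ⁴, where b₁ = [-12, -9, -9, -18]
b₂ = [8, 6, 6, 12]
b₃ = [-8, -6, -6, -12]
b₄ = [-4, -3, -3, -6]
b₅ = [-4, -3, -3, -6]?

Form the matrix with b₁, b₂, b₃, b₄, b₅ as columns and reduce.
The echelon form has 1 nonzero row, so the rank is 1.
(With 5 elements in a 4-dimensional space the rank is at most 4.)

1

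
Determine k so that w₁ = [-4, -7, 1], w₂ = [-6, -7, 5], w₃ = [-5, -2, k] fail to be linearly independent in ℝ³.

Dependence holds iff the 3×3 matrix [w₁ w₂ w₃] is singular.
Cofactor expansion gives det = 112 - 14*k.
This vanishes exactly when k = 8.

k = 8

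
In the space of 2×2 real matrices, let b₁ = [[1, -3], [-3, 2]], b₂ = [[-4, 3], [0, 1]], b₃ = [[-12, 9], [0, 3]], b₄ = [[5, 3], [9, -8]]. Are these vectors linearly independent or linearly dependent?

Take coordinates with respect to the standard basis {E₁₁, E₁₂, E₂₁, E₂₂}.
Form the 4×4 matrix with these as columns; its determinant is 0.
A zero determinant means the columns are linearly dependent.
Indeed 3b₂ - b₃ = 0.

linearly dependent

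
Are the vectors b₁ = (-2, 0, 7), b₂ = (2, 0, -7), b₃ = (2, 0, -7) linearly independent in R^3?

linearly dependent

The matrix [b₁|b₂|b₃] has determinant 0.
A zero determinant means the columns are linearly dependent.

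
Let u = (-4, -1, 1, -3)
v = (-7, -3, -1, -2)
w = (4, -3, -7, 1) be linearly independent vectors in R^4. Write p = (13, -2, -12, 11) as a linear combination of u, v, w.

Since u, v, w are independent, the coefficients expressing p are uniquely determined by a linear system.
Back-substitution yields (c₁, c₂, c₃) = (-4, 1, 1).

p = -4u + v + w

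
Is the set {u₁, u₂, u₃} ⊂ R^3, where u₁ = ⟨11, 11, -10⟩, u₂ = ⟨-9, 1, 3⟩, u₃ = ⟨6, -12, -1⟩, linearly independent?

linearly independent

The matrix [u₁|u₂|u₃] has determinant -536.
A nonzero determinant means the columns are linearly independent.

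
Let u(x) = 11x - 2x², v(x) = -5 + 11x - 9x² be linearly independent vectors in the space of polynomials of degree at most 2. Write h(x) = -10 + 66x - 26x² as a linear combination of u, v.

Work in coordinates with respect to the standard basis {1, x, x²}.
Since u, v are independent, the coefficients expressing h are uniquely determined by a linear system.
Row-reducing the augmented matrix gives the unique coefficients (c₁, c₂) = (4, 2).

h = 4u + 2v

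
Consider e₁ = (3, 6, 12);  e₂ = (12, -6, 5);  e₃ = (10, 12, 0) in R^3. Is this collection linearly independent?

linearly independent

Row-reduce the matrix whose columns are e₁, e₂, e₃.
The reduction yields 3 nonzero rows, so the rank is 3.
Since rank = 3 (the number of vectors), the set is linearly independent.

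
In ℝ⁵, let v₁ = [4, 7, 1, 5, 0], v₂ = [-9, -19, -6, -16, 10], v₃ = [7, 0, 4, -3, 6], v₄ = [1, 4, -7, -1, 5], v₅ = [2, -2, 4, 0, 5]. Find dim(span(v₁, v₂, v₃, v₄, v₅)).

Row-reduce the 5×5 matrix with these as rows.
Reduction leaves 4 leading entries, giving rank 4.

dim = 4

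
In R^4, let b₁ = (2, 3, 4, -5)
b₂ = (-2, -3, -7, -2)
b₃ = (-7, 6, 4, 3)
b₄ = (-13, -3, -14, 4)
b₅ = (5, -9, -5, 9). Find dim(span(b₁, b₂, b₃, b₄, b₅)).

dim = 3

Row-reduce the 5×4 matrix with these as rows.
Exactly 3 pivots survive; hence the rank is 3.
(With 5 elements in a 4-dimensional space the rank is at most 4.)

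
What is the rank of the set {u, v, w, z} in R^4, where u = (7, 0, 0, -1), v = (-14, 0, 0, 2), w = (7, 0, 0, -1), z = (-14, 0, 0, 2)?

Put the 4×4 matrix [u|v|w|z] into echelon form.
Exactly 1 pivot survives; hence the rank is 1.

1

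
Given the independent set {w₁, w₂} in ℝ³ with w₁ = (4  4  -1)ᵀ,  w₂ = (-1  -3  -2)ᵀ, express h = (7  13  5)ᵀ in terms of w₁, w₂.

Set up the augmented matrix [w₁ | w₂ | h] and row-reduce.
The system has the unique solution (a₁, a₂) = (1, -3).

h = w₁ - 3w₂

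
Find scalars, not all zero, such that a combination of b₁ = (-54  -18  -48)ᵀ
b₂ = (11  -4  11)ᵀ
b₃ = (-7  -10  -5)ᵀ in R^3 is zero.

b₁ + 3b₂ - 3b₃ = 0

Write the vectors as columns of a matrix and find a nonzero vector in its null space.
A generator of the null space is (1, 3, -3).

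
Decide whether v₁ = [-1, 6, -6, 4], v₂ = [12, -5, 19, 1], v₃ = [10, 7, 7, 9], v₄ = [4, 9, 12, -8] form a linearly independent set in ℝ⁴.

linearly dependent

The matrix [v₁|v₂|v₃|v₄] has determinant 0.
A zero determinant means the columns are linearly dependent.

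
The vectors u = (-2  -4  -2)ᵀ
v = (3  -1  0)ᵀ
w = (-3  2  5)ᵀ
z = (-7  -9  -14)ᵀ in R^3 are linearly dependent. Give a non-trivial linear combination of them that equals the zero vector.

Write the vectors as columns of a matrix and find a nonzero vector in its null space.
A generator of the null space is (2, -3, -2, -1).

2u - 3v - 2w - z = 0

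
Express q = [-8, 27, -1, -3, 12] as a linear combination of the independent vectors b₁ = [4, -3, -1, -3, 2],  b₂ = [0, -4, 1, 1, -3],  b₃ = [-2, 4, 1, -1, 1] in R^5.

q = -b₁ - 4b₂ + 2b₃

Set up the augmented matrix [b₁ | b₂ | b₃ | q] and row-reduce.
The system has the unique solution (α₁, α₂, α₃) = (-1, -4, 2).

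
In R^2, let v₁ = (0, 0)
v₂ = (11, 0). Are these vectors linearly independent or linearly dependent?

One of the vectors is the zero vector, so the set is linearly dependent.

linearly dependent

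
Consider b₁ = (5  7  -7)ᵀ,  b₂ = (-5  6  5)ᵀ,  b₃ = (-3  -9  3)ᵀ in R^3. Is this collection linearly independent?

Form the 3×3 matrix with these as columns; its determinant is -126.
A nonzero determinant means the columns are linearly independent.

linearly independent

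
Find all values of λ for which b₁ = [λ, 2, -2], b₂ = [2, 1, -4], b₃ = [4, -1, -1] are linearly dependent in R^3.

The set is linearly dependent precisely when det[b₁; b₂; b₃] = 0.
Cofactor expansion gives det = -5*λ - 16.
Solving -5*λ - 16 = 0 yields λ = -16/5.

λ = -16/5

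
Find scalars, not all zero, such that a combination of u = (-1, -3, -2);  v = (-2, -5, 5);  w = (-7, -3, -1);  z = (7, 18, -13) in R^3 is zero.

Set up α₁u + … + α₄z = 0 and solve the homogeneous system.
The free variable yields coefficients (1, 3, 0, 1) (any nonzero multiple also works).

u + 3v + z = 0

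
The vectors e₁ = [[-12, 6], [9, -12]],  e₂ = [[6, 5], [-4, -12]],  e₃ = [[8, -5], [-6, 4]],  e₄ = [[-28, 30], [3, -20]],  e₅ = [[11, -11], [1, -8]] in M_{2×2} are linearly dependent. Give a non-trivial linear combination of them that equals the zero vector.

3e₁ + e₂ + 3e₃ - e₄ - 2e₅ = 0

Write each element as a vector in ℝ⁴ using {E₁₁, E₁₂, E₂₁, E₂₂}.
Write the vectors as columns of a matrix and find a nonzero vector in its null space.
The free variable yields coefficients (3, 1, 3, -1, -2) (any nonzero multiple also works).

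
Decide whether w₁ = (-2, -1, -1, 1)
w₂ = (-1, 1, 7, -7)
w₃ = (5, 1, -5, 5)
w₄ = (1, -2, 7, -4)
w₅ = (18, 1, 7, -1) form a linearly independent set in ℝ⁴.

There are 5 vectors in a 4-dimensional space, so they cannot be linearly independent.

linearly dependent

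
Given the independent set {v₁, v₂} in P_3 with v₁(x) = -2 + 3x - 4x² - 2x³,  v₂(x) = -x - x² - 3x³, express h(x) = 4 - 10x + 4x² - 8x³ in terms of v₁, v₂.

h = -2v₁ + 4v₂

Identify each element with its coordinate vector in ℝ⁴ via {1, x, …, x³}.
Set up the augmented matrix [v₁ | v₂ | h] and row-reduce.
Back-substitution yields (a₁, a₂) = (-2, 4).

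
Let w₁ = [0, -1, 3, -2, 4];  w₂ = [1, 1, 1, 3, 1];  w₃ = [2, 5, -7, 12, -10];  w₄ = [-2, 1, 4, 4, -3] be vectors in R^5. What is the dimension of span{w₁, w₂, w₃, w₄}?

Row-reduce the 4×5 matrix with these as rows.
There are 3 pivot columns, so rank = 3.

3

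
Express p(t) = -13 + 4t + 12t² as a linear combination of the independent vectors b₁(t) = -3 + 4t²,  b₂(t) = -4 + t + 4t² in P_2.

Work in coordinates with respect to the standard basis {1, t, t²}.
Solve the system with b₁, b₂ as columns and p as the right-hand side.
Back-substitution yields (a₁, a₂) = (-1, 4).

p = -b₁ + 4b₂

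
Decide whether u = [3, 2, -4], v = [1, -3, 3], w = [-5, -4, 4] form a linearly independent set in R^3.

The matrix [u|v|w] has determinant 38.
A nonzero determinant means the columns are linearly independent.

linearly independent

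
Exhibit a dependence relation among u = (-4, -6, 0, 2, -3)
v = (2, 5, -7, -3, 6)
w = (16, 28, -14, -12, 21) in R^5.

Set up α₁u + … + α₃w = 0 and solve the homogeneous system.
A generator of the null space is (3, -2, 1).

3u - 2v + w = 0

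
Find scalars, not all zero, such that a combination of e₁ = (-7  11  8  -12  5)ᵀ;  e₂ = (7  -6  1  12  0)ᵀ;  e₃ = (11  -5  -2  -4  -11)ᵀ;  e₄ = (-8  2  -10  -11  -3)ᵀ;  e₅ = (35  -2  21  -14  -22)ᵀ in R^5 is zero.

e₁ - e₂ + 3e₃ - 2e₄ - e₅ = 0

Row-reduce the matrix with e₁, e₂, e₃, e₄, e₅ as columns; the null space gives the coefficients.
A generator of the null space is (1, -1, 3, -2, -1).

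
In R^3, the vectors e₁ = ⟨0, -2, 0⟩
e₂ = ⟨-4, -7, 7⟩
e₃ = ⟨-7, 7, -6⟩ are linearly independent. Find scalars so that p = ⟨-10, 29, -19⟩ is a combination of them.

Since e₁, e₂, e₃ are independent, the coefficients expressing p are uniquely determined by a linear system.
Row-reducing the augmented matrix gives the unique coefficients (c₁, c₂, c₃) = (-4, -1, 2).

p = -4e₁ - e₂ + 2e₃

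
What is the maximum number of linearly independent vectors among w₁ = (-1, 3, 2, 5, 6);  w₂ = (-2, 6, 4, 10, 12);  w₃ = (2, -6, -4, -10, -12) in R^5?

1

Put the 5×3 matrix [w₁|w₂|w₃] into echelon form.
There is 1 pivot column, so rank = 1.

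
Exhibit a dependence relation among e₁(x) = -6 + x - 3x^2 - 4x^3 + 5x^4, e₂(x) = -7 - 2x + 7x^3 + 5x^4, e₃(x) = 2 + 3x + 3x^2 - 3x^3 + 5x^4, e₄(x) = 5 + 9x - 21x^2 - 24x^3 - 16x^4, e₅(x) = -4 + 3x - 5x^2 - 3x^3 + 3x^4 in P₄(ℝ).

Write each element as a vector in ℝ⁵ using {1, x, …, x^4}.
Set up α₁e₁ + … + α₅e₅ = 0 and solve the homogeneous system.
One solution (up to scaling) is (0, 3, 2, 1, -3).

3e₂ + 2e₃ + e₄ - 3e₅ = 0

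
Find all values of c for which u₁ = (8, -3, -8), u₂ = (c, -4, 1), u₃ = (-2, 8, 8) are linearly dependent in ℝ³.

c = -25/4

Dependence holds iff the 3×3 matrix [u₁ u₂ u₃] is singular.
Cofactor expansion gives det = -40*c - 250.
This vanishes exactly when c = -25/4.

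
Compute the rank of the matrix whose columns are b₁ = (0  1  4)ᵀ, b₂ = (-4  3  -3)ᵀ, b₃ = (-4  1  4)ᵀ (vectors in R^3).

3

Row-reduce the 3×3 matrix with these as rows.
There are 3 pivot columns, so rank = 3.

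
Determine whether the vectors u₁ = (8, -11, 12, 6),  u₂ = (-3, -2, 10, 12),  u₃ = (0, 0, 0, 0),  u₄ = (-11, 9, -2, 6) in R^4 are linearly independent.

One of the vectors is the zero vector, so the set is linearly dependent.

linearly dependent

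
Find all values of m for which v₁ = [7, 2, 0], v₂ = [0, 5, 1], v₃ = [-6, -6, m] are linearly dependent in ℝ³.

The vectors are dependent exactly when the determinant of the matrix with rows v₁, v₂, v₃ vanishes.
The determinant works out to 35*m + 30.
Solving 35*m + 30 = 0 yields m = -6/7.

m = -6/7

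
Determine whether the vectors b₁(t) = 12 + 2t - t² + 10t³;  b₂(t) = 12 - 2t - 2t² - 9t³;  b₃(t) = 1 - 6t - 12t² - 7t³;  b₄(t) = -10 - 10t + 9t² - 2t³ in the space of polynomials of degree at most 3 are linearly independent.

linearly independent

Take coordinates with respect to the standard basis {1, t, …, t³}.
The matrix [b₁|b₂|b₃|b₄] has determinant 33424.
A nonzero determinant means the columns are linearly independent.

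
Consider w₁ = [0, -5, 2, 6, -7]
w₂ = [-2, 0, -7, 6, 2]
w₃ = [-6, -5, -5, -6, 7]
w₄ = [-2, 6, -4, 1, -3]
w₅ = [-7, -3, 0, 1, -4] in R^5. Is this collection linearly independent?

linearly independent

Row-reduce the matrix whose columns are w₁, w₂, w₃, w₄, w₅.
The reduction yields 5 nonzero rows, so the rank is 5.
Since rank = 5 (the number of vectors), the set is linearly independent.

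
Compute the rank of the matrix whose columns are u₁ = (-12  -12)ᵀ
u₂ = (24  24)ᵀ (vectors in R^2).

Form the matrix with u₁, u₂ as columns and reduce.
Exactly 1 pivot survives; hence the rank is 1.

1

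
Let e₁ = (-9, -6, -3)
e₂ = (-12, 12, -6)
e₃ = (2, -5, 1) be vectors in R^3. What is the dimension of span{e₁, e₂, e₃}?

3

Row-reduce the 3×3 matrix with these as rows.
Exactly 3 pivots survive; hence the rank is 3.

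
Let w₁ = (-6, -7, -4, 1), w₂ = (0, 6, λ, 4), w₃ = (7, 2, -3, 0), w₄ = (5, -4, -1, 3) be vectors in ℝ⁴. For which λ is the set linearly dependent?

λ = 28

Dependence holds iff the 4×4 matrix [w₁ w₂ w₃ w₄] is singular.
Expanding, det = 2044 - 73*λ.
Solving 2044 - 73*λ = 0 yields λ = 28.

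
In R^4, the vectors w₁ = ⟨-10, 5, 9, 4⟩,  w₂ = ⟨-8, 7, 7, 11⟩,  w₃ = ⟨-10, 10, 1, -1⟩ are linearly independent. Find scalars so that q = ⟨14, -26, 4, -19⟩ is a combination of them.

q = 3w₁ - 3w₂ - 2w₃

Solve the system with w₁, w₂, w₃ as columns and q as the right-hand side.
The system has the unique solution (α₁, α₂, α₃) = (3, -3, -2).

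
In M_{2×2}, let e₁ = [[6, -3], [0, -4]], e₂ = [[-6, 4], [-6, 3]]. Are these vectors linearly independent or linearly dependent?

Write each element as a coordinate vector in ℝ⁴ using {E₁₁, E₁₂, E₂₁, E₂₂}.
Place the vectors as rows of a 2×4 matrix and reduce to echelon form.
The reduction yields 2 nonzero rows, so the rank is 2.
Since rank = 2 (the number of vectors), the set is linearly independent.

linearly independent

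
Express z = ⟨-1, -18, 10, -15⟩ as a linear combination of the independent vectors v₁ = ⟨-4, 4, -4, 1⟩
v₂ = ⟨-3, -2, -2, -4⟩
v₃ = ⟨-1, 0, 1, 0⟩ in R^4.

Since v₁, v₂, v₃ are independent, the coefficients expressing z are uniquely determined by a linear system.
Row-reducing the augmented matrix gives the unique coefficients (α₁, α₂, α₃) = (-3, 3, 4).

z = -3v₁ + 3v₂ + 4v₃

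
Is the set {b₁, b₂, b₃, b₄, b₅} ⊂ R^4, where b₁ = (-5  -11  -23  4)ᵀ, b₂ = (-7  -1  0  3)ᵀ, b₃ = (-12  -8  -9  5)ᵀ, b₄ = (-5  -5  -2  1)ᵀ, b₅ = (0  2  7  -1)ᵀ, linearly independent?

There are 5 vectors in a 4-dimensional space, so they cannot be linearly independent.

linearly dependent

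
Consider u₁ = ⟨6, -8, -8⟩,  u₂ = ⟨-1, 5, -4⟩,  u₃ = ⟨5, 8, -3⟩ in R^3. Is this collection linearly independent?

linearly independent

Place the vectors as rows of a 3×3 matrix and reduce to echelon form.
The reduction yields 3 nonzero rows, so the rank is 3.
Since rank = 3 (the number of vectors), the set is linearly independent.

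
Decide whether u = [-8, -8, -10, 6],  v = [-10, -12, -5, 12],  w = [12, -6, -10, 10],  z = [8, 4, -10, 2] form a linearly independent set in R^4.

Form the 4×4 matrix with these as columns; its determinant is -10560.
A nonzero determinant means the columns are linearly independent.

linearly independent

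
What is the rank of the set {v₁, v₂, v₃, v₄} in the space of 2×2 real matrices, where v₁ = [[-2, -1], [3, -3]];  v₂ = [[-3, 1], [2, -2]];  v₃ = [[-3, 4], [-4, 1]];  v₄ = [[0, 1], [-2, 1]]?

Pass to coordinate vectors with respect to the basis {E₁₁, E₁₂, E₂₁, E₂₂}.
Put the 4×4 matrix [v₁|v₂|v₃|v₄] into echelon form.
Exactly 3 pivots survive; hence the rank is 3.

3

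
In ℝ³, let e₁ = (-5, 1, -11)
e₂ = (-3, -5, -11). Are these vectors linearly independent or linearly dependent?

Place the vectors as rows of a 2×3 matrix and reduce to echelon form.
The reduction yields 2 nonzero rows, so the rank is 2.
Since rank = 2 (the number of vectors), the set is linearly independent.

linearly independent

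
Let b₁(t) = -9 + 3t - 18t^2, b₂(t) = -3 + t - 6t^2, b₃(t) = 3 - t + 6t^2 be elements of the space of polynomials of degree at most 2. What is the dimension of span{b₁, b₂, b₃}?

1

Represent each element by its coordinate vector in ℝ³.
Put the 3×3 matrix [b₁|b₂|b₃] into echelon form.
Reduction leaves 1 leading entry, giving rank 1.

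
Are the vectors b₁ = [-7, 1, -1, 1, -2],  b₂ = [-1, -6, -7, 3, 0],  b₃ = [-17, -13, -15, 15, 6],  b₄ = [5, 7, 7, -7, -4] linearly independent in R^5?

Row-reduce the matrix whose columns are b₁, b₂, b₃, b₄.
The reduction yields 3 nonzero rows, so the rank is 3.
Since rank 3 < 4, the set is linearly dependent.

linearly dependent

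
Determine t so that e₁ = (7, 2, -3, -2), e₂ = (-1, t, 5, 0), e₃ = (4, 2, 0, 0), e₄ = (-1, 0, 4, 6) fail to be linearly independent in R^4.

The vectors are dependent exactly when the determinant of the matrix with rows e₁, e₂, e₃, e₄ vanishes.
The determinant works out to 40*t - 140.
Solving 40*t - 140 = 0 yields t = 7/2.

t = 7/2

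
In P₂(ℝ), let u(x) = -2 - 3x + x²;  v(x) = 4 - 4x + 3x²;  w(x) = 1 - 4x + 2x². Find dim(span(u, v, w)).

dim = 3

Represent each element by its coordinate vector in ℝ³.
Form the matrix with u, v, w as columns and reduce.
The echelon form has 3 nonzero rows, so the rank is 3.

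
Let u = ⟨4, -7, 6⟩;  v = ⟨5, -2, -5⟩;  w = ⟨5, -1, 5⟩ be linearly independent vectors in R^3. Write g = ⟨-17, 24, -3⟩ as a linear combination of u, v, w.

g = -3u - 2v + w

Write g = c₁u + … + c₃w and equate components.
The system has the unique solution (c₁, c₂, c₃) = (-3, -2, 1).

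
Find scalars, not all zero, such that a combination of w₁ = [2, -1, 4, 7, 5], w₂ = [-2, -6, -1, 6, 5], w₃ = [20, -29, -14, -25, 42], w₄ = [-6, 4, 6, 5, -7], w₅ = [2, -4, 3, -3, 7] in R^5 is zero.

w₁ - w₂ + w₃ + 3w₄ - 3w₅ = 0

Row-reduce the matrix with w₁, w₂, w₃, w₄, w₅ as columns; the null space gives the coefficients.
The free variable yields coefficients (1, -1, 1, 3, -3) (any nonzero multiple also works).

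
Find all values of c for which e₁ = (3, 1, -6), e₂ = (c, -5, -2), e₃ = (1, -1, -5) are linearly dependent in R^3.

The vectors are dependent exactly when the determinant of the matrix with rows e₁, e₂, e₃ vanishes.
Expanding, det = 11*c + 37.
Setting this to zero gives c = -37/11.

c = -37/11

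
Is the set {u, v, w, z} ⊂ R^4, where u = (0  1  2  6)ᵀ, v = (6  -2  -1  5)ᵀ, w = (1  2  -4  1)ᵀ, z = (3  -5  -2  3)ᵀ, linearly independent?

linearly independent

Place the vectors as rows of a 4×4 matrix and reduce to echelon form.
The reduction yields 4 nonzero rows, so the rank is 4.
Since rank = 4 (the number of vectors), the set is linearly independent.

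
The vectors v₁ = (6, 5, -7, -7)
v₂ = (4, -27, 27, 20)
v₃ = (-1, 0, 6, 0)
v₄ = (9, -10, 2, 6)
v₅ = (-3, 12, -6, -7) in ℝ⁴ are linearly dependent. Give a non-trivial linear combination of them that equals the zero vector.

v₁ + v₂ - 2v₃ - v₄ + v₅ = 0

Write the vectors as columns of a matrix and find a nonzero vector in its null space.
A generator of the null space is (1, 1, -2, -1, 1).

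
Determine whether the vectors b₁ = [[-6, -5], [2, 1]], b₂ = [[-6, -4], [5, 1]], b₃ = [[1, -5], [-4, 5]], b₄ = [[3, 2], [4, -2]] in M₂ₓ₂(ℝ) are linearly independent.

Write each element as a coordinate vector in ℝ⁴ using {E₁₁, E₁₂, E₂₁, E₂₂}.
Form the 4×4 matrix with these as columns; its determinant is 326.
A nonzero determinant means the columns are linearly independent.

linearly independent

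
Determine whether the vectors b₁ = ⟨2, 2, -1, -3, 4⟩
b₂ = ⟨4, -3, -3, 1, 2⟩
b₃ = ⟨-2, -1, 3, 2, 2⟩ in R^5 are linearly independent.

linearly independent

Place the vectors as rows of a 3×5 matrix and reduce to echelon form.
The reduction yields 3 nonzero rows, so the rank is 3.
Since rank = 3 (the number of vectors), the set is linearly independent.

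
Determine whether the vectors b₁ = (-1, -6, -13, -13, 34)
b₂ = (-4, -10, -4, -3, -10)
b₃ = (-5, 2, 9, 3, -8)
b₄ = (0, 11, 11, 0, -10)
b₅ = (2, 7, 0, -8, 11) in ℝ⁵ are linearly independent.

Place the vectors as rows of a 5×5 matrix and reduce to echelon form.
The reduction yields 4 nonzero rows, so the rank is 4.
Since rank 4 < 5, the set is linearly dependent.
Indeed b₁ - b₃ + 2b₄ - 2b₅ = 0.

linearly dependent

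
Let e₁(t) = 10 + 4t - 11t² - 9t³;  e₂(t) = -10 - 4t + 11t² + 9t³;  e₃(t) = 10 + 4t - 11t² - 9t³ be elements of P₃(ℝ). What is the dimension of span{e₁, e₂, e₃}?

1

Represent each element by its coordinate vector in ℝ⁴.
Apply Gaussian elimination to the matrix whose rows are e₁, e₂, e₃.
The echelon form has 1 nonzero row, so the rank is 1.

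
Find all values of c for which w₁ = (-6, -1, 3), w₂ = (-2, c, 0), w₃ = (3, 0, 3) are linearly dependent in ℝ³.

c = -2/9

Place the vectors as rows of a 3×3 matrix; dependence ⇔ determinant zero.
The determinant works out to -27*c - 6.
This vanishes exactly when c = -2/9.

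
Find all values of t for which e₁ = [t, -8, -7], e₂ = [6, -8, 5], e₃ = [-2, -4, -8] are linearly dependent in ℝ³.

t = 2/7

The set is linearly dependent precisely when det[e₁; e₂; e₃] = 0.
Cofactor expansion gives det = 84*t - 24.
Setting this to zero gives t = 2/7.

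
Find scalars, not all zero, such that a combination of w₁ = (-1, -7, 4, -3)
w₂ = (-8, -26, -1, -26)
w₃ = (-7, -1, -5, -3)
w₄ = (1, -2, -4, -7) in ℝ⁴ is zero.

Row-reduce the matrix with w₁, w₂, w₃, w₄ as columns; the null space gives the coefficients.
The free variable yields coefficients (3, -1, 1, 2) (any nonzero multiple also works).

3w₁ - w₂ + w₃ + 2w₄ = 0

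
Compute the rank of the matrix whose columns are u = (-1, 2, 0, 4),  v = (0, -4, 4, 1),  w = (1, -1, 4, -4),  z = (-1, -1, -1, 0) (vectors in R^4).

4

Form the matrix with u, v, w, z as columns and reduce.
There are 4 pivot columns, so rank = 4.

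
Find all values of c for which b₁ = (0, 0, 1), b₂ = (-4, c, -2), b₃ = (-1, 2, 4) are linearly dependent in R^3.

The vectors are dependent exactly when the determinant of the matrix with rows b₁, b₂, b₃ vanishes.
Cofactor expansion gives det = c - 8.
This vanishes exactly when c = 8.

c = 8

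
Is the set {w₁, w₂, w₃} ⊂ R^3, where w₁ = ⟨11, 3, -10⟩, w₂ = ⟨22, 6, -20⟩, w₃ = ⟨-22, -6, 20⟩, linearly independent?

linearly dependent

Place the vectors as rows of a 3×3 matrix and reduce to echelon form.
The reduction yields 1 nonzero row, so the rank is 1.
Since rank 1 < 3, the set is linearly dependent.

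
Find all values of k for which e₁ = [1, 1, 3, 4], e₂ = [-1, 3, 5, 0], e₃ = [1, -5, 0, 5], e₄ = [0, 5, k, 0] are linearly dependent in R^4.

Dependence holds iff the 4×4 matrix [e₁ e₂ e₃ e₄] is singular.
Cofactor expansion gives det = 100 - 28*k.
This vanishes exactly when k = 25/7.

k = 25/7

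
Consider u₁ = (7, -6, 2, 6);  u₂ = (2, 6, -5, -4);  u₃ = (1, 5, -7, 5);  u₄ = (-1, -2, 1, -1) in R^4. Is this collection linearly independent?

linearly independent

Row-reduce the matrix whose columns are u₁, u₂, u₃, u₄.
The reduction yields 4 nonzero rows, so the rank is 4.
Since rank = 4 (the number of vectors), the set is linearly independent.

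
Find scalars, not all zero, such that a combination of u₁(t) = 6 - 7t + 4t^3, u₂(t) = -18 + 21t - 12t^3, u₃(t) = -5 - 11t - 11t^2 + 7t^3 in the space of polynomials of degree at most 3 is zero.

Write each element as a vector in ℝ⁴ using {1, t, …, t^3}.
Set up α₁u₁ + … + α₃u₃ = 0 and solve the homogeneous system.
One solution (up to scaling) is (3, 1, 0).

3u₁ + u₂ = 0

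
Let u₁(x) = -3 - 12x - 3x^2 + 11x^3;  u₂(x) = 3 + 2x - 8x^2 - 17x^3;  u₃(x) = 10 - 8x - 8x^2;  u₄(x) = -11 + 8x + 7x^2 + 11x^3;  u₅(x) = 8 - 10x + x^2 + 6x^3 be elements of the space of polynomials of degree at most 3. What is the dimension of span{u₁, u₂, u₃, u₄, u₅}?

Use coordinates relative to {1, x, …, x^3}.
Row-reduce the 5×4 matrix with these as rows.
The echelon form has 4 nonzero rows, so the rank is 4.
(With 5 elements in a 4-dimensional space the rank is at most 4.)

dim = 4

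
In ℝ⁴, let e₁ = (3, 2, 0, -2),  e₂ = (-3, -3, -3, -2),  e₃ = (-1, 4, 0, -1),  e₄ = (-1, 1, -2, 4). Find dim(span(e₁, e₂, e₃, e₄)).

dim = 4

Put the 4×4 matrix [e₁|e₂|e₃|e₄] into echelon form.
Exactly 4 pivots survive; hence the rank is 4.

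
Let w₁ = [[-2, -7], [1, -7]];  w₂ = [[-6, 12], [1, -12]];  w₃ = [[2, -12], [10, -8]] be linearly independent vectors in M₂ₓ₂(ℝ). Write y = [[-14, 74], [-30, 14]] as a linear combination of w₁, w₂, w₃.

y = -2w₁ + 2w₂ - 3w₃

Take coordinate vectors relative to {E₁₁, E₁₂, E₂₁, E₂₂}.
Set up the augmented matrix [w₁ | w₂ | w₃ | y] and row-reduce.
The system has the unique solution (a₁, a₂, a₃) = (-2, 2, -3).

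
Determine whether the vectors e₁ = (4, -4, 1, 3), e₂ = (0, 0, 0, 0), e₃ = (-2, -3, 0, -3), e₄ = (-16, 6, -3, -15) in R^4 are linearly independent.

linearly dependent

One of the vectors is the zero vector, so the set is linearly dependent.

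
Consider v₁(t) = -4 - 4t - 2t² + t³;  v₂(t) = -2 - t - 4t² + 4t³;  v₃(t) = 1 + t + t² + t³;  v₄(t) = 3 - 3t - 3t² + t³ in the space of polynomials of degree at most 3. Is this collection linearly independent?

Write each element as a coordinate vector in ℝ⁴ using {1, t, …, t³}.
The matrix [v₁|v₂|v₃|v₄] has determinant -158.
A nonzero determinant means the columns are linearly independent.

linearly independent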